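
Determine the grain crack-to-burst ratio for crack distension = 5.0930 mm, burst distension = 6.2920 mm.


Formula: Ratio = crack / burst
Substituting: Ratio = 5.0930 / 6.2920
Result: 0.8094


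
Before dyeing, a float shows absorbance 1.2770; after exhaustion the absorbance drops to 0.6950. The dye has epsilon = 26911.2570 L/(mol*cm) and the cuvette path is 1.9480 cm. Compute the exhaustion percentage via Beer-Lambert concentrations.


c_initial = A_i / (epsilon * l) = 1.2770 / (26911.2570 * 1.9480) = 2.4359e-05 mol/L
c_final = A_f / (epsilon * l) = 0.6950 / (26911.2570 * 1.9480) = 1.3258e-05 mol/L
Exhaustion = (c_initial - c_final) / c_initial * 100 = (2.4359e-05 - 1.3258e-05) / 2.4359e-05 * 100 = 45.5756 %


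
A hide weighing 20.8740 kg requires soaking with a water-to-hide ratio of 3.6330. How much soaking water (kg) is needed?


Formula: Water = hide_weight * ratio
Substituting: Water = 20.8740 * 3.6330
Result: 75.8352 kg


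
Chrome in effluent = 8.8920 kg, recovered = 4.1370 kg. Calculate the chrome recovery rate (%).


Formula: Recovery = recovered / input * 100
Substituting: Recovery = 4.1370 / 8.8920 * 100
Result: 46.5250 %


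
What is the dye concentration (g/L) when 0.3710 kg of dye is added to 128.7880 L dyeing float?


Formula: Conc = dye_mass(kg) / volume(L) * 1000
Substituting: Conc = 0.3710 / 128.7880 * 1000
Result: 2.8807 g/L


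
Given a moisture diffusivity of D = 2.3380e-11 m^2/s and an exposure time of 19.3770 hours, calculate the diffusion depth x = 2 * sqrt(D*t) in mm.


t = 19.3770 hr * 3600 = 69757.2000 s
D * t = 2.3380e-11 * 69757.2000 = 1.6309e-06
x = 2 * sqrt(D*t) = 2 * sqrt(1.6309e-06) = 0.00255415 m = 2.5542 mm


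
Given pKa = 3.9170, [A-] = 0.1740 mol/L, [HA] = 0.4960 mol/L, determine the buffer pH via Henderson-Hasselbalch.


ratio = [A-] / [HA] = 0.1740 / 0.4960 = 0.3508
log10(ratio) = -0.4549
pH = pKa + log10(ratio) = 3.9170 - 0.4549 = 3.4621


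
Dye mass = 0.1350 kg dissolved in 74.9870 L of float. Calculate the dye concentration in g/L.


Formula: Conc = dye_mass(kg) / volume(L) * 1000
Substituting: Conc = 0.1350 / 74.9870 * 1000
Result: 1.8003 g/L


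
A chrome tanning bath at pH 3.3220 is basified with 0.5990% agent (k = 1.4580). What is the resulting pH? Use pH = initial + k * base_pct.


Formula: pH_final = pH_initial + k * base_pct
Substituting: pH_final = 3.3220 + 1.4580 * 0.5990
Result: 4.1953


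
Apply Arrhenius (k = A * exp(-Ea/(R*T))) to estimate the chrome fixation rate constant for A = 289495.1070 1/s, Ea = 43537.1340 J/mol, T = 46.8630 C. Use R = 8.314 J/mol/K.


T_K = T_C + 273.15 = 46.8630 + 273.15 = 320.0130 K
exponent = -Ea / (R * T_K) = -43537.1340 / (8.314 * 320.0130) = -16.3637
k = A * exp(exponent) = 289495.1070 * exp(-16.3637) = 0.0226446 1/s


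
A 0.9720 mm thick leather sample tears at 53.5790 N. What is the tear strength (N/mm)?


Formula: Tear strength = force / thickness
Substituting: Tear strength = 53.5790 / 0.9720
Result: 55.1224 N/mm


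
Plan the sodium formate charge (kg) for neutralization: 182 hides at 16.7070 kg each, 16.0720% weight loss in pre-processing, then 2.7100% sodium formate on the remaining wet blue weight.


Total_raw = N * avg_wt = 182 * 16.7070 = 3040.6740 kg
Substrate = Total_raw * (1 - loss/100) = 3040.6740 * (1 - 16.0720/100) = 2551.9769 kg
Neutralizer = Substrate * pct / 100 = 2551.9769 * 2.7100 / 100 = 69.1586 kg


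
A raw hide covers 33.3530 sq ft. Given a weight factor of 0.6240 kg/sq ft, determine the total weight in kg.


Formula: Weight = area * weight_per_sqft
Substituting: Weight = 33.3530 * 0.6240
Result: 20.8123 kg


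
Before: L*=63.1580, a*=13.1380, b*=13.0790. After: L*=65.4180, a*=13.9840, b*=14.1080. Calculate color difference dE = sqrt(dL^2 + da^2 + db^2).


dL = 2.2600, da = 0.8460, db = 1.0290
dE = sqrt(2.2600^2 + 0.8460^2 + 1.0290^2) = 2.6234


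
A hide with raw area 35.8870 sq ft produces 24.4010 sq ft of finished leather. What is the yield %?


Formula: Yield = finished / raw * 100
Substituting: Yield = 24.4010 / 35.8870 * 100
Result: 67.9940 %


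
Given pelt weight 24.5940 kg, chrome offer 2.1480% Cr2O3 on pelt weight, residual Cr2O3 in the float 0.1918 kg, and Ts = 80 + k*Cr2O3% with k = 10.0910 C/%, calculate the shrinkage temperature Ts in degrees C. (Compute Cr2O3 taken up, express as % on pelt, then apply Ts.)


Offered = pelt * offer_pct / 100 = 24.5940 * 2.1480 / 100 = 0.5283 kg
Uptake = offered - residual = 0.5283 - 0.1918 = 0.3365 kg
Cr2O3% on pelt = uptake / pelt * 100 = 0.3365 / 24.5940 * 100 = 1.3681 %
Ts = 80 + k * Cr2O3% = 80 + 10.0910 * 1.3681 = 93.8059 C


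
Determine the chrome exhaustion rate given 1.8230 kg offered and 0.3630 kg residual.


Formula: Uptake = (offered - residual) / offered * 100
Substituting: Uptake = (1.8230 - 0.3630) / 1.8230 * 100
Result: 80.0878 %


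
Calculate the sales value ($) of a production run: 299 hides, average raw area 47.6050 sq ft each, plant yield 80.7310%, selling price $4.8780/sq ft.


Raw_total = N * avg_area = 299 * 47.6050 = 14233.8950 sq ft
Finished = Raw_total * yield / 100 = 14233.8950 * 80.7310 / 100 = 11491.1658 sq ft
Value = Finished * price = 11491.1658 * 4.8780 = 56053.9066 $


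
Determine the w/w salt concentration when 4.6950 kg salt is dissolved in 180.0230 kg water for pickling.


Formula: Conc = salt / (water + salt) * 100
Substituting: Conc = 4.6950 / (180.0230 + 4.6950) * 100
Result: 2.5417 %


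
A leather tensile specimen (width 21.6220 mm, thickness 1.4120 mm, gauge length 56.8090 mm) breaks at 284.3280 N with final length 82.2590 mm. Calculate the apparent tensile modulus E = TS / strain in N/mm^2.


TS = F / (w * t) = 284.3280 / (21.6220 * 1.4120) = 9.3130 N/mm^2
strain = (Lf - L0) / L0 = (82.2590 - 56.8090) / 56.8090 = 0.4480
E = TS / strain = 9.3130 / 0.4480 = 20.7883 N/mm^2


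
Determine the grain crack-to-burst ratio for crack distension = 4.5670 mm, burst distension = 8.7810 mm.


Formula: Ratio = crack / burst
Substituting: Ratio = 4.5670 / 8.7810
Result: 0.5201


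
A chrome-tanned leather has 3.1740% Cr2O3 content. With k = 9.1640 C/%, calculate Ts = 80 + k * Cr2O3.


Formula: Ts = 80 + k * Cr2O3
Substituting: Ts = 80 + 9.1640 * 3.1740
Result: 109.0865 C


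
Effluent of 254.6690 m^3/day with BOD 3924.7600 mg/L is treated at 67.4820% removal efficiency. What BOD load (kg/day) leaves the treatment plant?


Load_in = volume * conc / 1000 = 254.6690 * 3924.7600 / 1000 = 999.5147 kg/day
Removed = Load_in * eff / 100 = 999.5147 * 67.4820 / 100 = 674.4925 kg/day
Load_out = Load_in - Removed = 999.5147 - 674.4925 = 325.0222 kg/day


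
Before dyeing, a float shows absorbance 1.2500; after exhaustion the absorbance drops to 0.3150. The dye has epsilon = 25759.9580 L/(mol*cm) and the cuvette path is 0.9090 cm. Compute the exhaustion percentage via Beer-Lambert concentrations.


c_initial = A_i / (epsilon * l) = 1.2500 / (25759.9580 * 0.9090) = 5.3383e-05 mol/L
c_final = A_f / (epsilon * l) = 0.3150 / (25759.9580 * 0.9090) = 1.3452e-05 mol/L
Exhaustion = (c_initial - c_final) / c_initial * 100 = (5.3383e-05 - 1.3452e-05) / 5.3383e-05 * 100 = 74.8000 %


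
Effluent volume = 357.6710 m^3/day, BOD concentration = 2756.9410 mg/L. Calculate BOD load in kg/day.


Formula: BOD_load = volume * conc / 1000
Substituting: BOD_load = 357.6710 * 2756.9410 / 1000
Result: 986.0778 kg/day


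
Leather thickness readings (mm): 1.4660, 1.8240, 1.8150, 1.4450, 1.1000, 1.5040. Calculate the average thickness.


Formula: Average = sum / n
Substituting: Average = 9.1540 / 6
Result: 1.5257 mm


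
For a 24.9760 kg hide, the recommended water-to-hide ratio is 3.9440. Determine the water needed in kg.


Formula: Water = hide_weight * ratio
Substituting: Water = 24.9760 * 3.9440
Result: 98.5053 kg


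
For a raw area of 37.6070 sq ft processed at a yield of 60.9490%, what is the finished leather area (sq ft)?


Formula: finished = raw * yield / 100
Substituting: finished = 37.6070 * 60.9490 / 100
Result: 22.9211 sq ft


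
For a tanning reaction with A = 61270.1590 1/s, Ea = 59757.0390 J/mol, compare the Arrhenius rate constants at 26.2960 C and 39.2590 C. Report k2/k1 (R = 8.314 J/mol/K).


T1 = 26.2960 + 273.15 = 299.4460 K; T2 = 39.2590 + 273.15 = 312.4090 K
k1 = A * exp(-Ea/(R*T1)) = 61270.1590 * exp(-59757.0390/(8.314*299.4460)) = 2.3067e-06 1/s
k2 = A * exp(-Ea/(R*T2)) = 61270.1590 * exp(-59757.0390/(8.314*312.4090)) = 6.2451e-06 1/s
k2/k1 = 6.2451e-06 / 2.3067e-06 = 2.7073


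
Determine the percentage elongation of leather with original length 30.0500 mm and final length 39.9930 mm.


Formula: Elongation = (Lf - L0) / L0 * 100
Substituting: Elongation = (39.9930 - 30.0500) / 30.0500 * 100
Result: 33.0882 %


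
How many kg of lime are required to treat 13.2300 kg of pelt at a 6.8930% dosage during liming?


Formula: Lime = substrate * pct / 100
Substituting: Lime = 13.2300 * 6.8930 / 100
Result: 0.9119 kg


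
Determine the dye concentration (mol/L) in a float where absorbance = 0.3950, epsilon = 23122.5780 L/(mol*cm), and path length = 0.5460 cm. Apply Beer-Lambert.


Formula: c = A / (epsilon * l)
Substituting: c = 0.3950 / (23122.5780 * 0.5460)
Result: 3.1287e-05 mol/L


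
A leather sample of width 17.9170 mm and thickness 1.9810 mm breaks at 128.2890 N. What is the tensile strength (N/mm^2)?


Formula: TS = force / (width * thickness)
Substituting: TS = 128.2890 / (17.9170 * 1.9810)
Result: 3.6144 N/mm^2


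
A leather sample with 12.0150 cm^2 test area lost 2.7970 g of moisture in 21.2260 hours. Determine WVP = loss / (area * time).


Formula: WVP = loss / (area * time)
Substituting: WVP = 2.7970 / (12.0150 * 21.2260)
Result: 0.0109673 g/(cm^2*hr)


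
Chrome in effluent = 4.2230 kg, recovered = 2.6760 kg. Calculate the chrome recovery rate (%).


Formula: Recovery = recovered / input * 100
Substituting: Recovery = 2.6760 / 4.2230 * 100
Result: 63.3673 %


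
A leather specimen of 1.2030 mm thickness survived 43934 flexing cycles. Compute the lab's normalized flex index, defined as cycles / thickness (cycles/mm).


Formula: Index = cycles / thickness
Substituting: Index = 43934 / 1.2030
Result: 36520.3658 cycles/mm


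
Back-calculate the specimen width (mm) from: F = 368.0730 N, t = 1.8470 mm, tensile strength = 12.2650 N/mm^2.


Formula: w = F / (TS * t)
Substituting: w = 368.0730 / (12.2650 * 1.8470)
Result: 16.2480 mm


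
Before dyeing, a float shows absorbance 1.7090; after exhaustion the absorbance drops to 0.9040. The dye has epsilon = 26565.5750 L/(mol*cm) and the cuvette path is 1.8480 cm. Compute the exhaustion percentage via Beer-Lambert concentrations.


c_initial = A_i / (epsilon * l) = 1.7090 / (26565.5750 * 1.8480) = 3.4811e-05 mol/L
c_final = A_f / (epsilon * l) = 0.9040 / (26565.5750 * 1.8480) = 1.8414e-05 mol/L
Exhaustion = (c_initial - c_final) / c_initial * 100 = (3.4811e-05 - 1.8414e-05) / 3.4811e-05 * 100 = 47.1036 %


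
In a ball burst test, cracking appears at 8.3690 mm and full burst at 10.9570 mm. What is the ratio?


Formula: Ratio = crack / burst
Substituting: Ratio = 8.3690 / 10.9570
Result: 0.7638


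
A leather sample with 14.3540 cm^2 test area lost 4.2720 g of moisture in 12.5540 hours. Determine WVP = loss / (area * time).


Formula: WVP = loss / (area * time)
Substituting: WVP = 4.2720 / (14.3540 * 12.5540)
Result: 0.023707 g/(cm^2*hr)


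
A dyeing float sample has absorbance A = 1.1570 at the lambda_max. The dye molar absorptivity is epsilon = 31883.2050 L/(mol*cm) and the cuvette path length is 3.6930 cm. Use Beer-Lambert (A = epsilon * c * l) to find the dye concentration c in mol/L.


Formula: c = A / (epsilon * l)
Substituting: c = 1.1570 / (31883.2050 * 3.6930)
Result: 9.8263e-06 mol/L


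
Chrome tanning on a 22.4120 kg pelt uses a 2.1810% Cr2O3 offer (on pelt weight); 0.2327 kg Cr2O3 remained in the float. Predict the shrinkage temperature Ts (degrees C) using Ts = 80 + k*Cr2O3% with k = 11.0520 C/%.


Offered = pelt * offer_pct / 100 = 22.4120 * 2.1810 / 100 = 0.4888 kg
Uptake = offered - residual = 0.4888 - 0.2327 = 0.2561 kg
Cr2O3% on pelt = uptake / pelt * 100 = 0.2561 / 22.4120 * 100 = 1.1427 %
Ts = 80 + k * Cr2O3% = 80 + 11.0520 * 1.1427 = 92.6293 C


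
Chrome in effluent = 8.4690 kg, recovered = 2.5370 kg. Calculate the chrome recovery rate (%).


Formula: Recovery = recovered / input * 100
Substituting: Recovery = 2.5370 / 8.4690 * 100
Result: 29.9563 %


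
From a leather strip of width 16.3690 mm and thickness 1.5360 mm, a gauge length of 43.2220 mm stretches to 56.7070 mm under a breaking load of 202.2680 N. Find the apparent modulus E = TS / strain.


TS = F / (w * t) = 202.2680 / (16.3690 * 1.5360) = 8.0448 N/mm^2
strain = (Lf - L0) / L0 = (56.7070 - 43.2220) / 43.2220 = 0.3120
E = TS / strain = 8.0448 / 0.3120 = 25.7850 N/mm^2


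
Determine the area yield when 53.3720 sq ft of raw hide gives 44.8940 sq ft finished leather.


Formula: Yield = finished / raw * 100
Substituting: Yield = 44.8940 / 53.3720 * 100
Result: 84.1153 %


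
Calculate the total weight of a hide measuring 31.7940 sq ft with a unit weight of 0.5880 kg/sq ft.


Formula: Weight = area * weight_per_sqft
Substituting: Weight = 31.7940 * 0.5880
Result: 18.6949 kg


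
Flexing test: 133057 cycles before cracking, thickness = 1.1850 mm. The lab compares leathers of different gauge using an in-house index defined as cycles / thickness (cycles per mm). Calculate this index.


Formula: Index = cycles / thickness
Substituting: Index = 133057 / 1.1850
Result: 112284.3882 cycles/mm


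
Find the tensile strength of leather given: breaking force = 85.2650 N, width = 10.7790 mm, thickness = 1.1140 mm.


Formula: TS = force / (width * thickness)
Substituting: TS = 85.2650 / (10.7790 * 1.1140)
Result: 7.1008 N/mm^2


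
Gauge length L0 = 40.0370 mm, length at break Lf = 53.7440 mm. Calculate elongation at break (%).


Formula: Elongation = (Lf - L0) / L0 * 100
Substituting: Elongation = (53.7440 - 40.0370) / 40.0370 * 100
Result: 34.2358 %


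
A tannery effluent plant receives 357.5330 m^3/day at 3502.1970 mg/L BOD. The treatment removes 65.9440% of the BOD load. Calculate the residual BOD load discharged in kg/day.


Load_in = volume * conc / 1000 = 357.5330 * 3502.1970 / 1000 = 1252.1510 kg/day
Removed = Load_in * eff / 100 = 1252.1510 * 65.9440 / 100 = 825.7185 kg/day
Load_out = Load_in - Removed = 1252.1510 - 825.7185 = 426.4325 kg/day


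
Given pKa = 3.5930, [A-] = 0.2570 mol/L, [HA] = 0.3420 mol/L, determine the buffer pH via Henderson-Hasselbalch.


ratio = [A-] / [HA] = 0.2570 / 0.3420 = 0.7515
log10(ratio) = -0.1241
pH = pKa + log10(ratio) = 3.5930 - 0.1241 = 3.4689


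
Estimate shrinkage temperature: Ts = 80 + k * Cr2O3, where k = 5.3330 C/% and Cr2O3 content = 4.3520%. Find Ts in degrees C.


Formula: Ts = 80 + k * Cr2O3
Substituting: Ts = 80 + 5.3330 * 4.3520
Result: 103.2092 C


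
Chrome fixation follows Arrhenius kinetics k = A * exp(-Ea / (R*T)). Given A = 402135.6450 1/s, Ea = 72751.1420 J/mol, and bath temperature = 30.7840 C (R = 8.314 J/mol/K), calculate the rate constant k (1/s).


T_K = T_C + 273.15 = 30.7840 + 273.15 = 303.9340 K
exponent = -Ea / (R * T_K) = -72751.1420 / (8.314 * 303.9340) = -28.7906
k = A * exp(exponent) = 402135.6450 * exp(-28.7906) = 1.2612e-07 1/s


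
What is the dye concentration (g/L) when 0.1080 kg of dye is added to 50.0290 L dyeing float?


Formula: Conc = dye_mass(kg) / volume(L) * 1000
Substituting: Conc = 0.1080 / 50.0290 * 1000
Result: 2.1587 g/L


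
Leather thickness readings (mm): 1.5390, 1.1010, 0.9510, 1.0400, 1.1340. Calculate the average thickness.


Formula: Average = sum / n
Substituting: Average = 5.7650 / 5
Result: 1.1530 mm


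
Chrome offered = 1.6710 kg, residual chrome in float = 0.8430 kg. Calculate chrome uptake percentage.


Formula: Uptake = (offered - residual) / offered * 100
Substituting: Uptake = (1.6710 - 0.8430) / 1.6710 * 100
Result: 49.5512 %


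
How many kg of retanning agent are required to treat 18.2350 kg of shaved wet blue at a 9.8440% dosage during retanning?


Formula: Retan = substrate * pct / 100
Substituting: Retan = 18.2350 * 9.8440 / 100
Result: 1.7951 kg


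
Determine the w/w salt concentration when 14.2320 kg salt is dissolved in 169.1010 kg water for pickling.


Formula: Conc = salt / (water + salt) * 100
Substituting: Conc = 14.2320 / (169.1010 + 14.2320) * 100
Result: 7.7629 %


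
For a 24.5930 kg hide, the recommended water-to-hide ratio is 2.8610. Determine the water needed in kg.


Formula: Water = hide_weight * ratio
Substituting: Water = 24.5930 * 2.8610
Result: 70.3606 kg


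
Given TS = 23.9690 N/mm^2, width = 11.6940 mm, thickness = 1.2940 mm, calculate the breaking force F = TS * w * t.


Formula: F = TS * w * t
Substituting: F = 23.9690 * 11.6940 * 1.2940
Result: 362.6998 N


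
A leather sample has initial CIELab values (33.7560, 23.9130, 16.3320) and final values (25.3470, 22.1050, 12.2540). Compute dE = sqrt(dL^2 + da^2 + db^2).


dL = -8.4090, da = -1.8080, db = -4.0780
dE = sqrt((-8.4090)^2 + (-1.8080)^2 + (-4.0780)^2) = 9.5189


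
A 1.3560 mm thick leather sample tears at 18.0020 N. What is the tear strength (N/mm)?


Formula: Tear strength = force / thickness
Substituting: Tear strength = 18.0020 / 1.3560
Result: 13.2758 N/mm


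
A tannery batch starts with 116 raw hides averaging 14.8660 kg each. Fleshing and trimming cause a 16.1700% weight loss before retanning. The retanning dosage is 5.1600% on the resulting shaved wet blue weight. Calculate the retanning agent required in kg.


Total_raw = N * avg_wt = 116 * 14.8660 = 1724.4560 kg
Substrate = Total_raw * (1 - loss/100) = 1724.4560 * (1 - 16.1700/100) = 1445.6115 kg
Retan = Substrate * pct / 100 = 1445.6115 * 5.1600 / 100 = 74.5936 kg


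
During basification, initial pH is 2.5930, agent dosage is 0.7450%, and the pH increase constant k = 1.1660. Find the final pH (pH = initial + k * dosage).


Formula: pH_final = pH_initial + k * base_pct
Substituting: pH_final = 2.5930 + 1.1660 * 0.7450
Result: 3.4617


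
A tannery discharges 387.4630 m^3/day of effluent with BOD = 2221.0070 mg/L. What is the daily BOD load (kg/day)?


Formula: BOD_load = volume * conc / 1000
Substituting: BOD_load = 387.4630 * 2221.0070 / 1000
Result: 860.5580 kg/day


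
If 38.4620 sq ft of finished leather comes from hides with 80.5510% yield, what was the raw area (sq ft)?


Formula: raw = finished * 100 / yield
Substituting: raw = 38.4620 * 100 / 80.5510
Result: 47.7486 sq ft


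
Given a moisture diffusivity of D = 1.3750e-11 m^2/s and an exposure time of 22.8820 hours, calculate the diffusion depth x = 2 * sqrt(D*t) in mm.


t = 22.8820 hr * 3600 = 82375.2000 s
D * t = 1.3750e-11 * 82375.2000 = 1.1327e-06
x = 2 * sqrt(D*t) = 2 * sqrt(1.1327e-06) = 0.00212853 m = 2.1285 mm


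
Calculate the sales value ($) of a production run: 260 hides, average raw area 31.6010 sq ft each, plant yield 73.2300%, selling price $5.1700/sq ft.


Raw_total = N * avg_area = 260 * 31.6010 = 8216.2600 sq ft
Finished = Raw_total * yield / 100 = 8216.2600 * 73.2300 / 100 = 6016.7672 sq ft
Value = Finished * price = 6016.7672 * 5.1700 = 31106.6864 $


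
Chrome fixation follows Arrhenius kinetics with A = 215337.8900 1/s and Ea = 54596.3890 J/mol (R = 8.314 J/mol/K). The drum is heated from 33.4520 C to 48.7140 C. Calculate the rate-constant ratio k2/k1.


T1 = 33.4520 + 273.15 = 306.6020 K; T2 = 48.7140 + 273.15 = 321.8640 K
k1 = A * exp(-Ea/(R*T1)) = 215337.8900 * exp(-54596.3890/(8.314*306.6020)) = 1.0750e-04 1/s
k2 = A * exp(-Ea/(R*T2)) = 215337.8900 * exp(-54596.3890/(8.314*321.8640)) = 2.9680e-04 1/s
k2/k1 = 2.9680e-04 / 1.0750e-04 = 2.7610


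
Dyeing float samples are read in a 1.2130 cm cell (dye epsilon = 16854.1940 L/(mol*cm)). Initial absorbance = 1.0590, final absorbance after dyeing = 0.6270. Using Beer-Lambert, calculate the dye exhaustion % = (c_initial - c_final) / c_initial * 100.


c_initial = A_i / (epsilon * l) = 1.0590 / (16854.1940 * 1.2130) = 5.1800e-05 mol/L
c_final = A_f / (epsilon * l) = 0.6270 / (16854.1940 * 1.2130) = 3.0669e-05 mol/L
Exhaustion = (c_initial - c_final) / c_initial * 100 = (5.1800e-05 - 3.0669e-05) / 5.1800e-05 * 100 = 40.7932 %


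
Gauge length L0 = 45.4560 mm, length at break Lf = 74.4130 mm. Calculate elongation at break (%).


Formula: Elongation = (Lf - L0) / L0 * 100
Substituting: Elongation = (74.4130 - 45.4560) / 45.4560 * 100
Result: 63.7034 %


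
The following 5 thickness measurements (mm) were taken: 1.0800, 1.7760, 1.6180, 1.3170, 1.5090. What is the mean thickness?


Formula: Average = sum / n
Substituting: Average = 7.3000 / 5
Result: 1.4600 mm


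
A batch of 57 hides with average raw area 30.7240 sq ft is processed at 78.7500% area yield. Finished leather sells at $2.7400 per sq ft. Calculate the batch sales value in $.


Raw_total = N * avg_area = 57 * 30.7240 = 1751.2680 sq ft
Finished = Raw_total * yield / 100 = 1751.2680 * 78.7500 / 100 = 1379.1236 sq ft
Value = Finished * price = 1379.1236 * 2.7400 = 3778.7985 $


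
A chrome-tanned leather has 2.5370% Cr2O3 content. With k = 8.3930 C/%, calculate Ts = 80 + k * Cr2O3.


Formula: Ts = 80 + k * Cr2O3
Substituting: Ts = 80 + 8.3930 * 2.5370
Result: 101.2930 C


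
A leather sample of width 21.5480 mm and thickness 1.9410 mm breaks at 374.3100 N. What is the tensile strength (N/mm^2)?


Formula: TS = force / (width * thickness)
Substituting: TS = 374.3100 / (21.5480 * 1.9410)
Result: 8.9495 N/mm^2


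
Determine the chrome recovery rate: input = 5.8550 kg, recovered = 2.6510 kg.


Formula: Recovery = recovered / input * 100
Substituting: Recovery = 2.6510 / 5.8550 * 100
Result: 45.2775 %


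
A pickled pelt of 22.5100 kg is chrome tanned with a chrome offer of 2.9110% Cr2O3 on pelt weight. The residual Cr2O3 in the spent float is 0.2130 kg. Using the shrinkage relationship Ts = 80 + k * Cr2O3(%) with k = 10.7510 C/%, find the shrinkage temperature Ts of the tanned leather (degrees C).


Offered = pelt * offer_pct / 100 = 22.5100 * 2.9110 / 100 = 0.6553 kg
Uptake = offered - residual = 0.6553 - 0.2130 = 0.4423 kg
Cr2O3% on pelt = uptake / pelt * 100 = 0.4423 / 22.5100 * 100 = 1.9648 %
Ts = 80 + k * Cr2O3% = 80 + 10.7510 * 1.9648 = 101.1231 C


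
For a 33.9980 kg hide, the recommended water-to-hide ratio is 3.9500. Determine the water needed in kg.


Formula: Water = hide_weight * ratio
Substituting: Water = 33.9980 * 3.9500
Result: 134.2921 kg


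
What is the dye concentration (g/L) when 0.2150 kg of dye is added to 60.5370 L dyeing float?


Formula: Conc = dye_mass(kg) / volume(L) * 1000
Substituting: Conc = 0.2150 / 60.5370 * 1000
Result: 3.5515 g/L


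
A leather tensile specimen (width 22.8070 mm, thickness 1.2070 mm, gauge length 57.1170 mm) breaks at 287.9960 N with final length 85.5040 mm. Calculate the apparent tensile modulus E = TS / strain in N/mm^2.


TS = F / (w * t) = 287.9960 / (22.8070 * 1.2070) = 10.4619 N/mm^2
strain = (Lf - L0) / L0 = (85.5040 - 57.1170) / 57.1170 = 0.4970
E = TS / strain = 10.4619 / 0.4970 = 21.0502 N/mm^2


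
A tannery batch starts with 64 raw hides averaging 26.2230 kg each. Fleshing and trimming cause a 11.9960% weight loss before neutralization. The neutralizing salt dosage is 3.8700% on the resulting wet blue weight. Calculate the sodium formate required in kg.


Total_raw = N * avg_wt = 64 * 26.2230 = 1678.2720 kg
Substrate = Total_raw * (1 - loss/100) = 1678.2720 * (1 - 11.9960/100) = 1476.9465 kg
Neutralizer = Substrate * pct / 100 = 1476.9465 * 3.8700 / 100 = 57.1578 kg


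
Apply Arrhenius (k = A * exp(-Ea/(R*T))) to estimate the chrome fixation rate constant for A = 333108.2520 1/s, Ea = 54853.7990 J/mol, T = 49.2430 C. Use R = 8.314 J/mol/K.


T_K = T_C + 273.15 = 49.2430 + 273.15 = 322.3930 K
exponent = -Ea / (R * T_K) = -54853.7990 / (8.314 * 322.3930) = -20.4650
k = A * exp(exponent) = 333108.2520 * exp(-20.4650) = 4.3128e-04 1/s


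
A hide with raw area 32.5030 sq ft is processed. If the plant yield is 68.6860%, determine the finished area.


Formula: finished = raw * yield / 100
Substituting: finished = 32.5030 * 68.6860 / 100
Result: 22.3250 sq ft


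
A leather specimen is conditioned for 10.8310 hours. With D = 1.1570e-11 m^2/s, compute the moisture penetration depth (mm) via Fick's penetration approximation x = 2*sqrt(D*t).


t = 10.8310 hr * 3600 = 38991.6000 s
D * t = 1.1570e-11 * 38991.6000 = 4.5113e-07
x = 2 * sqrt(D*t) = 2 * sqrt(4.5113e-07) = 0.00134333 m = 1.3433 mm


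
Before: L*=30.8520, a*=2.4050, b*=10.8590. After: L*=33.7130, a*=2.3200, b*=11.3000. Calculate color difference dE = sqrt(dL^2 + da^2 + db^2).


dL = 2.8610, da = -0.085, db = 0.4410
dE = sqrt(2.8610^2 + (-0.085)^2 + 0.4410^2) = 2.8960


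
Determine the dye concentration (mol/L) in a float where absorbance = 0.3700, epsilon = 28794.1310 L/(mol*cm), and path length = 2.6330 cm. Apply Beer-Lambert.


Formula: c = A / (epsilon * l)
Substituting: c = 0.3700 / (28794.1310 * 2.6330)
Result: 4.8803e-06 mol/L


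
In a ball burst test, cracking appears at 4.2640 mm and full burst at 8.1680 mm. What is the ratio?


Formula: Ratio = crack / burst
Substituting: Ratio = 4.2640 / 8.1680
Result: 0.5220


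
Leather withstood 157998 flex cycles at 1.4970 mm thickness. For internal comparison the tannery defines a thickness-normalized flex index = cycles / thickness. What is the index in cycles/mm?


Formula: Index = cycles / thickness
Substituting: Index = 157998 / 1.4970
Result: 105543.0862 cycles/mm


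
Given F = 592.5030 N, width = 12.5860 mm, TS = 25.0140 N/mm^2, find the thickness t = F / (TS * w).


Formula: t = F / (TS * w)
Substituting: t = 592.5030 / (25.0140 * 12.5860)
Result: 1.8820 mm


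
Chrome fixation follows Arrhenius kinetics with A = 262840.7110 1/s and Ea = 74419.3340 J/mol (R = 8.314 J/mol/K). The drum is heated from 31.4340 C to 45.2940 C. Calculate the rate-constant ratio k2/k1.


T1 = 31.4340 + 273.15 = 304.5840 K; T2 = 45.2940 + 273.15 = 318.4440 K
k1 = A * exp(-Ea/(R*T1)) = 262840.7110 * exp(-74419.3340/(8.314*304.5840)) = 4.5361e-08 1/s
k2 = A * exp(-Ea/(R*T2)) = 262840.7110 * exp(-74419.3340/(8.314*318.4440)) = 1.6300e-07 1/s
k2/k1 = 1.6300e-07 / 4.5361e-08 = 3.5933


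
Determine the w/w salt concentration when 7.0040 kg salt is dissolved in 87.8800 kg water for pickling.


Formula: Conc = salt / (water + salt) * 100
Substituting: Conc = 7.0040 / (87.8800 + 7.0040) * 100
Result: 7.3816 %


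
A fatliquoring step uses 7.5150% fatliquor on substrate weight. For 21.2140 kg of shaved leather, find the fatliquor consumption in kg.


Formula: Fat = substrate * pct / 100
Substituting: Fat = 21.2140 * 7.5150 / 100
Result: 1.5942 kg


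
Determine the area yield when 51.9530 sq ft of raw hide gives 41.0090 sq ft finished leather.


Formula: Yield = finished / raw * 100
Substituting: Yield = 41.0090 / 51.9530 * 100
Result: 78.9348 %


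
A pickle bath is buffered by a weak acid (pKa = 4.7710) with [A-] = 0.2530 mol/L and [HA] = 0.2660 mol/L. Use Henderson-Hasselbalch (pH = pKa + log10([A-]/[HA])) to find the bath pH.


ratio = [A-] / [HA] = 0.2530 / 0.2660 = 0.9511
log10(ratio) = -0.0217611
pH = pKa + log10(ratio) = 4.7710 - 0.0217611 = 4.7492


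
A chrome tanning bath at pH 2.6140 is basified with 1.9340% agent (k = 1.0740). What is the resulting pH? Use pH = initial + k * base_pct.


Formula: pH_final = pH_initial + k * base_pct
Substituting: pH_final = 2.6140 + 1.0740 * 1.9340
Result: 4.6911


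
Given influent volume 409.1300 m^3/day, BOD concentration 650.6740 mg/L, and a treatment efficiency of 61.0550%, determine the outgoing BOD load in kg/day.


Load_in = volume * conc / 1000 = 409.1300 * 650.6740 / 1000 = 266.2103 kg/day
Removed = Load_in * eff / 100 = 266.2103 * 61.0550 / 100 = 162.5347 kg/day
Load_out = Load_in - Removed = 266.2103 - 162.5347 = 103.6756 kg/day


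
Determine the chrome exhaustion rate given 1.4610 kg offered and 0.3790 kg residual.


Formula: Uptake = (offered - residual) / offered * 100
Substituting: Uptake = (1.4610 - 0.3790) / 1.4610 * 100
Result: 74.0589 %


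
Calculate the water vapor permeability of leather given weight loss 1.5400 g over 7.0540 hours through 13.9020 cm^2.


Formula: WVP = loss / (area * time)
Substituting: WVP = 1.5400 / (13.9020 * 7.0540)
Result: 0.0157039 g/(cm^2*hr)


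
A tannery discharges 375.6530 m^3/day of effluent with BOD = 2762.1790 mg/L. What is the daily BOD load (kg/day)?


Formula: BOD_load = volume * conc / 1000
Substituting: BOD_load = 375.6530 * 2762.1790 / 1000
Result: 1037.6208 kg/day


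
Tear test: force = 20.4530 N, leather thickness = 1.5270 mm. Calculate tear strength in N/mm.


Formula: Tear strength = force / thickness
Substituting: Tear strength = 20.4530 / 1.5270
Result: 13.3942 N/mm


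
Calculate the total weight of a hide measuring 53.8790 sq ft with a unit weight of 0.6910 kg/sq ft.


Formula: Weight = area * weight_per_sqft
Substituting: Weight = 53.8790 * 0.6910
Result: 37.2304 kg


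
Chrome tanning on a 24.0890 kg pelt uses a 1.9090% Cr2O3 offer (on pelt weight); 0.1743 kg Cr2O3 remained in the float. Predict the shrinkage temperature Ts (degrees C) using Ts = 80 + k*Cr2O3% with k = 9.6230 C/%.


Offered = pelt * offer_pct / 100 = 24.0890 * 1.9090 / 100 = 0.4599 kg
Uptake = offered - residual = 0.4599 - 0.1743 = 0.2856 kg
Cr2O3% on pelt = uptake / pelt * 100 = 0.2856 / 24.0890 * 100 = 1.1854 %
Ts = 80 + k * Cr2O3% = 80 + 9.6230 * 1.1854 = 91.4074 C


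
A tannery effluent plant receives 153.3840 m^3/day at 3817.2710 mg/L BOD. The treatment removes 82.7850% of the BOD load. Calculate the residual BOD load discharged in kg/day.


Load_in = volume * conc / 1000 = 153.3840 * 3817.2710 / 1000 = 585.5083 kg/day
Removed = Load_in * eff / 100 = 585.5083 * 82.7850 / 100 = 484.7130 kg/day
Load_out = Load_in - Removed = 585.5083 - 484.7130 = 100.7953 kg/day


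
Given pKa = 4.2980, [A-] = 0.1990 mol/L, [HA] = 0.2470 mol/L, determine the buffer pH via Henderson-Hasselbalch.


ratio = [A-] / [HA] = 0.1990 / 0.2470 = 0.8057
log10(ratio) = -0.0938439
pH = pKa + log10(ratio) = 4.2980 - 0.0938439 = 4.2042


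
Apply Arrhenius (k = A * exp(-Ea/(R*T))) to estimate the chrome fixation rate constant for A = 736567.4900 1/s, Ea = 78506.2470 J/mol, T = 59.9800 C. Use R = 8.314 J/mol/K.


T_K = T_C + 273.15 = 59.9800 + 273.15 = 333.1300 K
exponent = -Ea / (R * T_K) = -78506.2470 / (8.314 * 333.1300) = -28.3453
k = A * exp(exponent) = 736567.4900 * exp(-28.3453) = 3.6060e-07 1/s


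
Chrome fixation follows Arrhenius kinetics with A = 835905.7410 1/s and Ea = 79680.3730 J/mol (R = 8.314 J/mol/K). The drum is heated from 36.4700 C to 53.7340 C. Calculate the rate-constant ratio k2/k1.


T1 = 36.4700 + 273.15 = 309.6200 K; T2 = 53.7340 + 273.15 = 326.8840 K
k1 = A * exp(-Ea/(R*T1)) = 835905.7410 * exp(-79680.3730/(8.314*309.6200)) = 3.0140e-08 1/s
k2 = A * exp(-Ea/(R*T2)) = 835905.7410 * exp(-79680.3730/(8.314*326.8840)) = 1.5457e-07 1/s
k2/k1 = 1.5457e-07 / 3.0140e-08 = 5.1283


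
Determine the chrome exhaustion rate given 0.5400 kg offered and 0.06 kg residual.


Formula: Uptake = (offered - residual) / offered * 100
Substituting: Uptake = (0.5400 - 0.06) / 0.5400 * 100
Result: 88.8889 %


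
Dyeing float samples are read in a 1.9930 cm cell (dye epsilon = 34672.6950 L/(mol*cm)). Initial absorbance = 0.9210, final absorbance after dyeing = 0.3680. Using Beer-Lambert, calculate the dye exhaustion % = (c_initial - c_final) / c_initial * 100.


c_initial = A_i / (epsilon * l) = 0.9210 / (34672.6950 * 1.9930) = 1.3328e-05 mol/L
c_final = A_f / (epsilon * l) = 0.3680 / (34672.6950 * 1.9930) = 5.3254e-06 mol/L
Exhaustion = (c_initial - c_final) / c_initial * 100 = (1.3328e-05 - 5.3254e-06) / 1.3328e-05 * 100 = 60.0434 %


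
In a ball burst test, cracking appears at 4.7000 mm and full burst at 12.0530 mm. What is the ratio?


Formula: Ratio = crack / burst
Substituting: Ratio = 4.7000 / 12.0530
Result: 0.3899


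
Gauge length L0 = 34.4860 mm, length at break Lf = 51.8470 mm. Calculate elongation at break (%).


Formula: Elongation = (Lf - L0) / L0 * 100
Substituting: Elongation = (51.8470 - 34.4860) / 34.4860 * 100
Result: 50.3422 %


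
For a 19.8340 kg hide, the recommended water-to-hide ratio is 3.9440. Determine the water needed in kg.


Formula: Water = hide_weight * ratio
Substituting: Water = 19.8340 * 3.9440
Result: 78.2253 kg


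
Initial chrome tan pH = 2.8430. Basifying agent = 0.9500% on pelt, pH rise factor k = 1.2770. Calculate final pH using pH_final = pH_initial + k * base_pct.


Formula: pH_final = pH_initial + k * base_pct
Substituting: pH_final = 2.8430 + 1.2770 * 0.9500
Result: 4.0561


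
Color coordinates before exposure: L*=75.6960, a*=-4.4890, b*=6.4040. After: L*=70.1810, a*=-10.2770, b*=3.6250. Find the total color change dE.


dL = -5.5150, da = -5.7880, db = -2.7790
dE = sqrt((-5.5150)^2 + (-5.7880)^2 + (-2.7790)^2) = 8.4640


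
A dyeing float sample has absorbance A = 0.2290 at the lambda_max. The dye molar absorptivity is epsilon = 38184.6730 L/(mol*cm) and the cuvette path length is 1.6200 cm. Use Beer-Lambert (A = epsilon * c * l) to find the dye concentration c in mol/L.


Formula: c = A / (epsilon * l)
Substituting: c = 0.2290 / (38184.6730 * 1.6200)
Result: 3.7020e-06 mol/L


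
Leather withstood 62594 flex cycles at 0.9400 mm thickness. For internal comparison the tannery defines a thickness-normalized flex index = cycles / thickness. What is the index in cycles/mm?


Formula: Index = cycles / thickness
Substituting: Index = 62594 / 0.9400
Result: 66589.3617 cycles/mm


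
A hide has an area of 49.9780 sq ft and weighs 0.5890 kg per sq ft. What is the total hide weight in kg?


Formula: Weight = area * weight_per_sqft
Substituting: Weight = 49.9780 * 0.5890
Result: 29.4370 kg


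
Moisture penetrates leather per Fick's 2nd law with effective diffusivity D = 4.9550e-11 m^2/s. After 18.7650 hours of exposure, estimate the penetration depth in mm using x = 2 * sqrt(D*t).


t = 18.7650 hr * 3600 = 67554.0000 s
D * t = 4.9550e-11 * 67554.0000 = 3.3473e-06
x = 2 * sqrt(D*t) = 2 * sqrt(3.3473e-06) = 0.00365913 m = 3.6591 mm


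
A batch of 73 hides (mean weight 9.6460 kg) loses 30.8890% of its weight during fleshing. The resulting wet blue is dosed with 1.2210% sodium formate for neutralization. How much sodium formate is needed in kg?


Total_raw = N * avg_wt = 73 * 9.6460 = 704.1580 kg
Substrate = Total_raw * (1 - loss/100) = 704.1580 * (1 - 30.8890/100) = 486.6506 kg
Neutralizer = Substrate * pct / 100 = 486.6506 * 1.2210 / 100 = 5.9420 kg


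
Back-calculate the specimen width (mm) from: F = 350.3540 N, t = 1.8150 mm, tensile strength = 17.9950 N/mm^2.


Formula: w = F / (TS * t)
Substituting: w = 350.3540 / (17.9950 * 1.8150)
Result: 10.7270 mm


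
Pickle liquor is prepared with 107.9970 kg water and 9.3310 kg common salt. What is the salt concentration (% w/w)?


Formula: Conc = salt / (water + salt) * 100
Substituting: Conc = 9.3310 / (107.9970 + 9.3310) * 100
Result: 7.9529 %


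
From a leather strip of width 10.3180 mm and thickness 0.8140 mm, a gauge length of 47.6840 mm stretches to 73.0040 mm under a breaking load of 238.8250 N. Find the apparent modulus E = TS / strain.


TS = F / (w * t) = 238.8250 / (10.3180 * 0.8140) = 28.4354 N/mm^2
strain = (Lf - L0) / L0 = (73.0040 - 47.6840) / 47.6840 = 0.5310
E = TS / strain = 28.4354 / 0.5310 = 53.5512 N/mm^2


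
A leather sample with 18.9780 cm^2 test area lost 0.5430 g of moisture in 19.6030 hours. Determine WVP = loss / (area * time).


Formula: WVP = loss / (area * time)
Substituting: WVP = 0.5430 / (18.9780 * 19.6030)
Result: 0.00145958 g/(cm^2*hr)


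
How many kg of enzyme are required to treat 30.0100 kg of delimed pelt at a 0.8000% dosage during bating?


Formula: Enzyme = substrate * pct / 100
Substituting: Enzyme = 30.0100 * 0.8000 / 100
Result: 0.2401 kg


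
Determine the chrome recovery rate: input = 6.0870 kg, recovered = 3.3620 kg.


Formula: Recovery = recovered / input * 100
Substituting: Recovery = 3.3620 / 6.0870 * 100
Result: 55.2325 %


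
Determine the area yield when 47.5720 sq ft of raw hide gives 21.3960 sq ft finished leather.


Formula: Yield = finished / raw * 100
Substituting: Yield = 21.3960 / 47.5720 * 100
Result: 44.9760 %


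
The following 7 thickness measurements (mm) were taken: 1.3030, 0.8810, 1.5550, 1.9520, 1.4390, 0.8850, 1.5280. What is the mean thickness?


Formula: Average = sum / n
Substituting: Average = 9.5430 / 7
Result: 1.3633 mm


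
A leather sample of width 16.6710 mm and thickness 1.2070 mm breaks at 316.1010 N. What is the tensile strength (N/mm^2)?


Formula: TS = force / (width * thickness)
Substituting: TS = 316.1010 / (16.6710 * 1.2070)
Result: 15.7093 N/mm^2


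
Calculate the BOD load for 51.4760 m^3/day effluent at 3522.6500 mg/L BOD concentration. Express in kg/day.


Formula: BOD_load = volume * conc / 1000
Substituting: BOD_load = 51.4760 * 3522.6500 / 1000
Result: 181.3319 kg/day


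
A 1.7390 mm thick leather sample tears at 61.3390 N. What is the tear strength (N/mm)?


Formula: Tear strength = force / thickness
Substituting: Tear strength = 61.3390 / 1.7390
Result: 35.2726 N/mm


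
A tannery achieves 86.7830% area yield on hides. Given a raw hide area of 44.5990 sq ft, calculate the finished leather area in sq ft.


Formula: finished = raw * yield / 100
Substituting: finished = 44.5990 * 86.7830 / 100
Result: 38.7044 sq ft


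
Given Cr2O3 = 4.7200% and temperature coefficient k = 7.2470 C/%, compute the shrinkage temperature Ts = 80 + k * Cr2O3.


Formula: Ts = 80 + k * Cr2O3
Substituting: Ts = 80 + 7.2470 * 4.7200
Result: 114.2058 C


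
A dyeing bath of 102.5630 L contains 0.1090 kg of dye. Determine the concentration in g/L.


Formula: Conc = dye_mass(kg) / volume(L) * 1000
Substituting: Conc = 0.1090 / 102.5630 * 1000
Result: 1.0628 g/L


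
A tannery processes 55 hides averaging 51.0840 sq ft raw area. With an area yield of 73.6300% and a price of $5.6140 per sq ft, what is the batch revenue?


Raw_total = N * avg_area = 55 * 51.0840 = 2809.6200 sq ft
Finished = Raw_total * yield / 100 = 2809.6200 * 73.6300 / 100 = 2068.7232 sq ft
Value = Finished * price = 2068.7232 * 5.6140 = 11613.8121 $


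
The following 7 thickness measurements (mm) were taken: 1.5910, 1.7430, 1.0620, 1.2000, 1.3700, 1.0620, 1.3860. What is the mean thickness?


Formula: Average = sum / n
Substituting: Average = 9.4140 / 7
Result: 1.3449 mm


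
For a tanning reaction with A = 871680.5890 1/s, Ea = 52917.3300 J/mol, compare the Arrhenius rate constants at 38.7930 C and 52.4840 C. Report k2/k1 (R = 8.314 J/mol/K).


T1 = 38.7930 + 273.15 = 311.9430 K; T2 = 52.4840 + 273.15 = 325.6340 K
k1 = A * exp(-Ea/(R*T1)) = 871680.5890 * exp(-52917.3300/(8.314*311.9430)) = 0.00119968 1/s
k2 = A * exp(-Ea/(R*T2)) = 871680.5890 * exp(-52917.3300/(8.314*325.6340)) = 0.002829 1/s
k2/k1 = 0.002829 / 0.00119968 = 2.3581


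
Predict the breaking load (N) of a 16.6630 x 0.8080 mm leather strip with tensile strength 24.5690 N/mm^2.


Formula: F = TS * w * t
Substituting: F = 24.5690 * 16.6630 * 0.8080
Result: 330.7897 N


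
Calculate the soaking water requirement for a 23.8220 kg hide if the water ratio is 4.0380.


Formula: Water = hide_weight * ratio
Substituting: Water = 23.8220 * 4.0380
Result: 96.1932 kg


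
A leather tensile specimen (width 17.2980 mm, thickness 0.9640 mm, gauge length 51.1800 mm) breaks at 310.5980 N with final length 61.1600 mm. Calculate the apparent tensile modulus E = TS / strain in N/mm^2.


TS = F / (w * t) = 310.5980 / (17.2980 * 0.9640) = 18.6263 N/mm^2
strain = (Lf - L0) / L0 = (61.1600 - 51.1800) / 51.1800 = 0.1950
E = TS / strain = 18.6263 / 0.1950 = 95.5203 N/mm^2
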